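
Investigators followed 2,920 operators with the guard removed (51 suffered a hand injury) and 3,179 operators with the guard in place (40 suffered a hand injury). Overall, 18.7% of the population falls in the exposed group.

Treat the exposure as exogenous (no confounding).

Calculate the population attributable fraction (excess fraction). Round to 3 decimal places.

PAF ≈ 0.068

p₁ = P(outcome | exposed) = 51/2920 = 0.017466
p₀ = P(outcome | unexposed) = 40/3179 = 0.012583
Overall risk P(Y=1) = π·p₁ + (1−π)·p₀ = 0.187×0.017466 + 0.813×0.012583 = 0.013496.
Under exogeneity, PAF = [P(Y=1) − p₀] / P(Y=1).
PAF = (0.013496 − 0.012583) / 0.013496 ≈ 0.0677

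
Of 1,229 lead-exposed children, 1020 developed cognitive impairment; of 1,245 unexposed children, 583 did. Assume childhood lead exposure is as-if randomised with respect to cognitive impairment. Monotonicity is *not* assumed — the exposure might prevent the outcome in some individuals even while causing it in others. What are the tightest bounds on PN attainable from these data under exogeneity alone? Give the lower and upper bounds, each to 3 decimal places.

p₁ = P(outcome | exposed) = 1020/1229 = 0.82994
p₀ = P(outcome | unexposed) = 583/1245 = 0.46827
Under exogeneity alone the bounds on PN are max{0,(p₁−p₀)/p₁} ≤ PN ≤ min{1,(1−p₀)/p₁}.
  lower = (p₁ − p₀)/p₁ = 0.36167 / 0.82994 ≈ 0.4358
  upper = min{1, (1 − p₀)/p₁} = 0.53173 / 0.82994 ≈ 0.6407

0.436 ≤ PN ≤ 0.641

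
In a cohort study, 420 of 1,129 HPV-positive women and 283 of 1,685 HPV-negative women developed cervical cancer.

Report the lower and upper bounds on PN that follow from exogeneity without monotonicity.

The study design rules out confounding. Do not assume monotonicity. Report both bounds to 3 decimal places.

0.549 ≤ PN ≤ 1.000

p₁ = P(outcome | exposed) = 420/1129 = 0.37201
p₀ = P(outcome | unexposed) = 283/1685 = 0.16795
Under exogeneity alone the bounds on PN are max{0,(p₁−p₀)/p₁} ≤ PN ≤ min{1,(1−p₀)/p₁}.
  lower = (p₁ − p₀)/p₁ = 0.20406 / 0.37201 ≈ 0.5485
  upper = min{1, (1 − p₀)/p₁} = 0.83205 / 0.37201 ≈ 2.2366 → capped at 1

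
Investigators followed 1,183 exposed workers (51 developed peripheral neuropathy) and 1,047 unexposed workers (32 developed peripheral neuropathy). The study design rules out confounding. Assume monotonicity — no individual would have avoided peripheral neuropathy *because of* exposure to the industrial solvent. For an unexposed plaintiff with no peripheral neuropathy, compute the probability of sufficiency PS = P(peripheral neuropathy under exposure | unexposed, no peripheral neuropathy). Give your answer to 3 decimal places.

p₁ = P(outcome | exposed) = 51/1183 = 0.043111
p₀ = P(outcome | unexposed) = 32/1047 = 0.030564
Under exogeneity and monotonicity, PS = (p₁ − p₀) / (1 − p₀).
PS = (0.043111 − 0.030564) / (1 − 0.030564) = 0.012547 / 0.96944 ≈ 0.0129

PS ≈ 0.013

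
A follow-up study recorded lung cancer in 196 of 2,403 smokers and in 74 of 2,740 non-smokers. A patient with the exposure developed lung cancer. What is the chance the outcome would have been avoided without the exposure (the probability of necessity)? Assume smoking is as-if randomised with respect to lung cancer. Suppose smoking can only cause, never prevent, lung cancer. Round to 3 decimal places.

p₁ = P(outcome | exposed) = 196/2403 = 0.081565
p₀ = P(outcome | unexposed) = 74/2740 = 0.027007
Under exogeneity and monotonicity, PN = (p₁ − p₀) / p₁.
PN = (0.081565 − 0.027007) / 0.081565 = 0.054557 / 0.081565 ≈ 0.6689

PN ≈ 0.669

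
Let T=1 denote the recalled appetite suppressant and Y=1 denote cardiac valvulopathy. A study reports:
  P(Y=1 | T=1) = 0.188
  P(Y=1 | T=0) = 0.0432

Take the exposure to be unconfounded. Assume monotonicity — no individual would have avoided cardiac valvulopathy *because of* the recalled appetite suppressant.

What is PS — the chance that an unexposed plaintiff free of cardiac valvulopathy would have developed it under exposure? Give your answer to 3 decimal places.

PS ≈ 0.151

Let p₁ = 0.188, p₀ = 0.0432.
Under exogeneity and monotonicity, PS = (p₁ − p₀) / (1 − p₀).
PS = (0.188 − 0.0432) / (1 − 0.0432) = 0.1448 / 0.9568 ≈ 0.1513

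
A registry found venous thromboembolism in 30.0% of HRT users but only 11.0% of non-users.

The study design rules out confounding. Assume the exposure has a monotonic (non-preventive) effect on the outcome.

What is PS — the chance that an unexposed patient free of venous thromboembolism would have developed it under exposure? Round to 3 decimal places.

p₁ = 0.3, p₀ = 0.11.
Under exogeneity and monotonicity, PS = (p₁ − p₀) / (1 − p₀).
PS = (0.3 − 0.11) / (1 − 0.11) = 0.19 / 0.89 ≈ 0.2135

PS ≈ 0.213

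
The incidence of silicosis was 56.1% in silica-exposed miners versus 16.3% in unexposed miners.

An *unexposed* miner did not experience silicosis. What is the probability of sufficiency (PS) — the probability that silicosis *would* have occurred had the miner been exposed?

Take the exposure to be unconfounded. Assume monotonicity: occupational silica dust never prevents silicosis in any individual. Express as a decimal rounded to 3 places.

PS ≈ 0.476

p₁ = 0.561, p₀ = 0.163.
Under exogeneity and monotonicity, PS = (p₁ − p₀) / (1 − p₀).
PS = (0.561 − 0.163) / (1 − 0.163) = 0.398 / 0.837 ≈ 0.4755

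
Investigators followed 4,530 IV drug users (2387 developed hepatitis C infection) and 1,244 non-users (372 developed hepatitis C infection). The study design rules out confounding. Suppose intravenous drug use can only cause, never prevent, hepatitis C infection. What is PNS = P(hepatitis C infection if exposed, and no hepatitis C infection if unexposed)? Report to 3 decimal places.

PNS ≈ 0.228

p₁ = P(outcome | exposed) = 2387/4530 = 0.52693
p₀ = P(outcome | unexposed) = 372/1244 = 0.29904
Under exogeneity and monotonicity, PNS = p₁ − p₀.
PNS = 0.52693 − 0.29904 = 0.2279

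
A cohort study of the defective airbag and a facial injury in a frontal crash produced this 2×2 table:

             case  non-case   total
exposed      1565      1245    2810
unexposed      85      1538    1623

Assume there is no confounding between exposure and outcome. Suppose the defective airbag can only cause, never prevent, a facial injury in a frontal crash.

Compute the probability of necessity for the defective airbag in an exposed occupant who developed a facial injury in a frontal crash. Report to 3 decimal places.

p₁ = P(outcome | exposed) = 1565/2810 = 0.55694
p₀ = P(outcome | unexposed) = 85/1623 = 0.052372
Under exogeneity and monotonicity, PN = (p₁ − p₀)/p₁.
PN = (0.55694 − 0.052372) / 0.55694 ≈ 0.9060

PN ≈ 0.906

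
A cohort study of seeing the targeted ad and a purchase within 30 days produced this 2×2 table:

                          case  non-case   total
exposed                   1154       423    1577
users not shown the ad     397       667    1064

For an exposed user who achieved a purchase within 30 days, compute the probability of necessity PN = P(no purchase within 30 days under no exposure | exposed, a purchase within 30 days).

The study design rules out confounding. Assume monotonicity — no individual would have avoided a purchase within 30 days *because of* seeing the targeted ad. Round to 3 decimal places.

PN ≈ 0.490

p₁ = P(outcome | exposed) = 1154/1577 = 0.73177
p₀ = P(outcome | unexposed) = 397/1064 = 0.37312
Under exogeneity and monotonicity, PN = (p₁ − p₀) / p₁.
PN = (0.73177 − 0.37312) / 0.73177 = 0.35865 / 0.73177 ≈ 0.4901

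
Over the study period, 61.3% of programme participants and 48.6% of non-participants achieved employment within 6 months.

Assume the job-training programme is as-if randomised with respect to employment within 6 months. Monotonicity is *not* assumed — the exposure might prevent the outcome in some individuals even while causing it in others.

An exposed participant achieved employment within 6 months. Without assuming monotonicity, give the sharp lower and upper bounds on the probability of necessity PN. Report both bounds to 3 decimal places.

0.207 ≤ PN ≤ 0.838

p₁ = 0.613, p₀ = 0.486.
Under exogeneity alone the bounds on PN are max{0,(p₁−p₀)/p₁} ≤ PN ≤ min{1,(1−p₀)/p₁}.
  lower = (p₁ − p₀)/p₁ = 0.127 / 0.613 ≈ 0.2072
  upper = min{1, (1 − p₀)/p₁} = 0.514 / 0.613 ≈ 0.8385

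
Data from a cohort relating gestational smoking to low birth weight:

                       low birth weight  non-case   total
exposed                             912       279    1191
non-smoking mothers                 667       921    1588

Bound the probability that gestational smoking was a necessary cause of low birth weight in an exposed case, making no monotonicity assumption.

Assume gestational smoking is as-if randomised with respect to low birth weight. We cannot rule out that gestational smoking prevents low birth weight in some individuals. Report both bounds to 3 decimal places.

0.451 ≤ PN ≤ 0.757

p₁ = P(outcome | exposed) = 912/1191 = 0.76574
p₀ = P(outcome | unexposed) = 667/1588 = 0.42003
Under exogeneity alone the bounds on PN are max{0,(p₁−p₀)/p₁} ≤ PN ≤ min{1,(1−p₀)/p₁}.
  lower = (p₁ − p₀)/p₁ = 0.34572 / 0.76574 ≈ 0.4515
  upper = min{1, (1 − p₀)/p₁} = 0.57997 / 0.76574 ≈ 0.7574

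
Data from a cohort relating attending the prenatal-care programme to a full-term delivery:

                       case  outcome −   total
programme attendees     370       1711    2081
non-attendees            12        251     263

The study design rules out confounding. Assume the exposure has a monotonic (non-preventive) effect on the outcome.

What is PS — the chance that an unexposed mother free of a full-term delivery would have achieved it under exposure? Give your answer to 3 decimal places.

p₁ = P(outcome | exposed) = 370/2081 = 0.1778
p₀ = P(outcome | unexposed) = 12/263 = 0.045627
Under exogeneity and monotonicity, PS = (p₁ − p₀) / (1 − p₀).
PS = (0.1778 − 0.045627) / (1 − 0.045627) = 0.13217 / 0.95437 ≈ 0.1385

PS ≈ 0.138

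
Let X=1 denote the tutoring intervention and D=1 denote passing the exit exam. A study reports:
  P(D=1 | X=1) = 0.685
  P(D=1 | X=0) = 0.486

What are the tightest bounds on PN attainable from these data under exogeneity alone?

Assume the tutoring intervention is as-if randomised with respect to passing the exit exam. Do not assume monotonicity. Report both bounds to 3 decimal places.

0.291 ≤ PN ≤ 0.750

Let p₁ = 0.685, p₀ = 0.486.
Under exogeneity alone the bounds on PN are max{0,(p₁−p₀)/p₁} ≤ PN ≤ min{1,(1−p₀)/p₁}.
  lower = (p₁ − p₀)/p₁ = 0.199 / 0.685 ≈ 0.2905
  upper = min{1, (1 − p₀)/p₁} = 0.514 / 0.685 ≈ 0.7504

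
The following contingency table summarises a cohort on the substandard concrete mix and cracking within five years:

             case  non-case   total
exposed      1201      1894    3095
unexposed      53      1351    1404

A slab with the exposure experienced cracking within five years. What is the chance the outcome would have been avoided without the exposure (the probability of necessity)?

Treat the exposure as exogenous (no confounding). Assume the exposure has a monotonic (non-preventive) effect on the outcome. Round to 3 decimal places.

p₁ = P(outcome | exposed) = 1201/3095 = 0.38805
p₀ = P(outcome | unexposed) = 53/1404 = 0.037749
Under exogeneity and monotonicity, PN = (p₁ − p₀)/p₁.
PN = (0.38805 − 0.037749) / 0.38805 ≈ 0.9027

PN ≈ 0.903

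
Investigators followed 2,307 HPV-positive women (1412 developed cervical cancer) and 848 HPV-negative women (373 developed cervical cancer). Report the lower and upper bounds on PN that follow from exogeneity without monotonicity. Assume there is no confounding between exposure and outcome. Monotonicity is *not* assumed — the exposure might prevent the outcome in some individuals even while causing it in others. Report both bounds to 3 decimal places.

0.281 ≤ PN ≤ 0.915

p₁ = P(outcome | exposed) = 1412/2307 = 0.61205
p₀ = P(outcome | unexposed) = 373/848 = 0.43986
Under exogeneity alone the bounds on PN are max{0,(p₁−p₀)/p₁} ≤ PN ≤ min{1,(1−p₀)/p₁}.
  lower = (p₁ − p₀)/p₁ = 0.17219 / 0.61205 ≈ 0.2813
  upper = min{1, (1 − p₀)/p₁} = 0.56014 / 0.61205 ≈ 0.9152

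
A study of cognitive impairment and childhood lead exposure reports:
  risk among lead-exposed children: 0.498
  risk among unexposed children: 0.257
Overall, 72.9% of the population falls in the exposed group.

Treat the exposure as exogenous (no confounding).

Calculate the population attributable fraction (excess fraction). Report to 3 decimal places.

PAF ≈ 0.406

Let p₁ = 0.498, p₀ = 0.257.
Overall risk P(Y=1) = π·p₁ + (1−π)·p₀ = 0.729×0.498 + 0.271×0.257 = 0.43269.
Under exogeneity, PAF = [P(Y=1) − p₀] / P(Y=1).
PAF = (0.43269 − 0.257) / 0.43269 ≈ 0.4060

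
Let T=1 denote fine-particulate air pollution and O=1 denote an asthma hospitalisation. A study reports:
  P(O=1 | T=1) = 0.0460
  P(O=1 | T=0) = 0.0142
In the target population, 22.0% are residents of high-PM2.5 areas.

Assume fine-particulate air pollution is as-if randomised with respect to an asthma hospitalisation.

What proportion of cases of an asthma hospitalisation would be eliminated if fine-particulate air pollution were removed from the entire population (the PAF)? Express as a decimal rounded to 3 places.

Let p₁ = 0.046, p₀ = 0.0142.
Overall risk P(Y=1) = π·p₁ + (1−π)·p₀ = 0.22×0.046 + 0.78×0.0142 = 0.021196.
Under exogeneity, PAF = [P(Y=1) − p₀] / P(Y=1).
PAF = (0.021196 − 0.0142) / 0.021196 ≈ 0.3301

PAF ≈ 0.330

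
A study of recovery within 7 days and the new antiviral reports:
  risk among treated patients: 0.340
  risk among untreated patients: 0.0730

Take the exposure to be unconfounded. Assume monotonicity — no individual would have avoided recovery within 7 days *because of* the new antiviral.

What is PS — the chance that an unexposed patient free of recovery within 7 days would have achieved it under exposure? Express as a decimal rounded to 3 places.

PS ≈ 0.288

Let p₁ = 0.34, p₀ = 0.073.
Under exogeneity and monotonicity, PS = (p₁ − p₀) / (1 − p₀).
PS = (0.34 − 0.073) / (1 − 0.073) = 0.267 / 0.927 ≈ 0.2880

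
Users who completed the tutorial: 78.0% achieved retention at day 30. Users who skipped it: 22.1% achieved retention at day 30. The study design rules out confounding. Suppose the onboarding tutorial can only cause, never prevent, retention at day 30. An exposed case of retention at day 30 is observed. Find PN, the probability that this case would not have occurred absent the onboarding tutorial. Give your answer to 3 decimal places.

PN ≈ 0.717

p₁ = 0.78, p₀ = 0.221.
Under exogeneity and monotonicity, PN = (p₁ − p₀) / p₁.
PN = (0.78 − 0.221) / 0.78 = 0.559 / 0.78 ≈ 0.7167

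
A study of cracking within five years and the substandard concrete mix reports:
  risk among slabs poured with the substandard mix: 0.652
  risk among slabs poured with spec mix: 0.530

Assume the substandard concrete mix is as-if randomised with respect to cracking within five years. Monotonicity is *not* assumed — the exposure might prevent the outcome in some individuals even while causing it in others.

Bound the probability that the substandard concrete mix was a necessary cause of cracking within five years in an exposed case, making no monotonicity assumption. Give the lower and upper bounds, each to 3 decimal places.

Let p₁ = 0.652, p₀ = 0.53.
Under exogeneity alone the bounds on PN are max{0,(p₁−p₀)/p₁} ≤ PN ≤ min{1,(1−p₀)/p₁}.
  lower = (p₁ − p₀)/p₁ = 0.122 / 0.652 ≈ 0.1871
  upper = min{1, (1 − p₀)/p₁} = 0.47 / 0.652 ≈ 0.7209

0.187 ≤ PN ≤ 0.721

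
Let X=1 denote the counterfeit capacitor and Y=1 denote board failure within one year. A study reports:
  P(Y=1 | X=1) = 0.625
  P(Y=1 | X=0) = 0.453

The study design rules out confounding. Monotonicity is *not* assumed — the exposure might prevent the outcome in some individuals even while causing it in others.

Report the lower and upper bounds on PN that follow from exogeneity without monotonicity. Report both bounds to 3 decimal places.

0.275 ≤ PN ≤ 0.875

Let p₁ = 0.625, p₀ = 0.453.
Under exogeneity alone the bounds on PN are max{0,(p₁−p₀)/p₁} ≤ PN ≤ min{1,(1−p₀)/p₁}.
  lower = (p₁ − p₀)/p₁ = 0.172 / 0.625 ≈ 0.2752
  upper = min{1, (1 − p₀)/p₁} = 0.547 / 0.625 ≈ 0.8752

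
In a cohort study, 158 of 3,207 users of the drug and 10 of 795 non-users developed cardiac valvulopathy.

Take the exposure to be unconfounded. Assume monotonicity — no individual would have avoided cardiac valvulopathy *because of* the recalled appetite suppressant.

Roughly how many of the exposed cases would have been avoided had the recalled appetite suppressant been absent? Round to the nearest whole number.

p₁ = P(outcome | exposed) = 158/3207 = 0.049267
p₀ = P(outcome | unexposed) = 10/795 = 0.012579
PN = (p₁ − p₀)/p₁ = (0.049267 − 0.012579) / 0.049267 ≈ 0.74469.
Attributable cases ≈ PN × (exposed cases) = 0.74469 × 158 ≈ 117.66.

about 118 cases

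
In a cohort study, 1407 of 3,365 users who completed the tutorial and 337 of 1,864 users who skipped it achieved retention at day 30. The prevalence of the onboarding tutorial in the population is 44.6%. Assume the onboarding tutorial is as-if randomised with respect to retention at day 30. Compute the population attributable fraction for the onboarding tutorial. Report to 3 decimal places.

PAF ≈ 0.369

p₁ = P(outcome | exposed) = 1407/3365 = 0.41813
p₀ = P(outcome | unexposed) = 337/1864 = 0.18079
Overall risk P(Y=1) = π·p₁ + (1−π)·p₀ = 0.446×0.41813 + 0.554×0.18079 = 0.28664.
Under exogeneity, PAF = [P(Y=1) − p₀] / P(Y=1).
PAF = (0.28664 − 0.18079) / 0.28664 ≈ 0.3693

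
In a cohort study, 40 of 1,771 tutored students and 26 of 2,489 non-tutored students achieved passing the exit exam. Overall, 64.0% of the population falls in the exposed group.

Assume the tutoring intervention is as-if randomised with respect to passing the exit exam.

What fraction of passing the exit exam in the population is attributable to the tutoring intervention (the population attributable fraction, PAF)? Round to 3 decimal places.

p₁ = P(outcome | exposed) = 40/1771 = 0.022586
p₀ = P(outcome | unexposed) = 26/2489 = 0.010446
Overall risk P(Y=1) = π·p₁ + (1−π)·p₀ = 0.64×0.022586 + 0.36×0.010446 = 0.018216.
Under exogeneity, PAF = [P(Y=1) − p₀] / P(Y=1).
PAF = (0.018216 − 0.010446) / 0.018216 ≈ 0.4265

PAF ≈ 0.427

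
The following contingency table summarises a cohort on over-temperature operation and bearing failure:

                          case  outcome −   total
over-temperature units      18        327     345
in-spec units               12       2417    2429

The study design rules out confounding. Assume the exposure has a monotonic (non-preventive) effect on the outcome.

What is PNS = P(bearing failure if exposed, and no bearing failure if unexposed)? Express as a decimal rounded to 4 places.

p₁ = P(outcome | exposed) = 18/345 = 0.052174
p₀ = P(outcome | unexposed) = 12/2429 = 0.0049403
Under exogeneity and monotonicity, PNS = p₁ − p₀.
PNS = 0.052174 − 0.0049403 = 0.047234

PNS ≈ 0.0472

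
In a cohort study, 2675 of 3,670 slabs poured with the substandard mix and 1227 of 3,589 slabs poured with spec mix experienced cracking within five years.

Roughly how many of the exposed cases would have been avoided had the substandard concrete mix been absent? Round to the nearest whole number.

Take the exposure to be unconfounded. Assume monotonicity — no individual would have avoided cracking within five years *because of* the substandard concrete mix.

p₁ = P(outcome | exposed) = 2675/3670 = 0.72888
p₀ = P(outcome | unexposed) = 1227/3589 = 0.34188
PN = (p₁ − p₀)/p₁ = (0.72888 − 0.34188) / 0.72888 ≈ 0.53096.
Attributable cases ≈ PN × (exposed cases) = 0.53096 × 2675 ≈ 1420.31.

about 1420 cases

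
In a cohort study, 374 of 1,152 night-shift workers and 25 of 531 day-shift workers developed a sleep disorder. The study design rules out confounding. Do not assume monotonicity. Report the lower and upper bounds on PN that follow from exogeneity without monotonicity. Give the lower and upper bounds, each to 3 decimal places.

0.855 ≤ PN ≤ 1.000

p₁ = P(outcome | exposed) = 374/1152 = 0.32465
p₀ = P(outcome | unexposed) = 25/531 = 0.047081
Under exogeneity alone the bounds on PN are max{0,(p₁−p₀)/p₁} ≤ PN ≤ min{1,(1−p₀)/p₁}.
  lower = (p₁ − p₀)/p₁ = 0.27757 / 0.32465 ≈ 0.8550
  upper = min{1, (1 − p₀)/p₁} = 0.95292 / 0.32465 ≈ 2.9352 → capped at 1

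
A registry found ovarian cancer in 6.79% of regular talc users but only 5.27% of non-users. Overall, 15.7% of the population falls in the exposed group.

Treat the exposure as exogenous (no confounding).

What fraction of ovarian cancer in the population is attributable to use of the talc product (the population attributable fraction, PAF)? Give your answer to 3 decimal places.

PAF ≈ 0.043

p₁ = 0.0679, p₀ = 0.0527.
Overall risk P(Y=1) = π·p₁ + (1−π)·p₀ = 0.157×0.0679 + 0.843×0.0527 = 0.055086.
Under exogeneity, PAF = [P(Y=1) − p₀] / P(Y=1).
PAF = (0.055086 − 0.0527) / 0.055086 ≈ 0.0433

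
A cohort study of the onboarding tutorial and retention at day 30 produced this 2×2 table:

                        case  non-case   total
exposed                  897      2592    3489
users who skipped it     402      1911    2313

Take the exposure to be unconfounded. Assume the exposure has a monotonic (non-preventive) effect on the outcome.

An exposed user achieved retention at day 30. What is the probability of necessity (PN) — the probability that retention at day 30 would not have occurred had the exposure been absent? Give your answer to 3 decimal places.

PN ≈ 0.324

p₁ = P(outcome | exposed) = 897/3489 = 0.25709
p₀ = P(outcome | unexposed) = 402/2313 = 0.1738
Under exogeneity and monotonicity, PN = (p₁ − p₀)/p₁.
PN = (0.25709 − 0.1738) / 0.25709 ≈ 0.3240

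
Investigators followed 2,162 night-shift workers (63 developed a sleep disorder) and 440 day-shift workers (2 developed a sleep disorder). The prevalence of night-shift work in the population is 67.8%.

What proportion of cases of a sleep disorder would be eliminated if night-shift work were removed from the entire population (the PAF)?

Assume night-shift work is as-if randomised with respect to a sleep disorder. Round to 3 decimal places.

PAF ≈ 0.786

p₁ = P(outcome | exposed) = 63/2162 = 0.02914
p₀ = P(outcome | unexposed) = 2/440 = 0.0045455
Overall risk P(Y=1) = π·p₁ + (1−π)·p₀ = 0.678×0.02914 + 0.322×0.0045455 = 0.02122.
Under exogeneity, PAF = [P(Y=1) − p₀] / P(Y=1).
PAF = (0.02122 − 0.0045455) / 0.02122 ≈ 0.7858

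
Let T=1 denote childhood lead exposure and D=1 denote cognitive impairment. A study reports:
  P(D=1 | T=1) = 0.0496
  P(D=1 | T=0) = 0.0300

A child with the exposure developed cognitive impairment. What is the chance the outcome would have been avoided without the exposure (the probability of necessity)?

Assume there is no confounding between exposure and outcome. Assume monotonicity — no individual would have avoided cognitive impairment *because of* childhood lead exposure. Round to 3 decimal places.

Let p₁ = 0.0496, p₀ = 0.03.
Under exogeneity and monotonicity, PN = (p₁ − p₀) / p₁.
PN = (0.0496 − 0.03) / 0.0496 = 0.0196 / 0.0496 ≈ 0.3952

PN ≈ 0.395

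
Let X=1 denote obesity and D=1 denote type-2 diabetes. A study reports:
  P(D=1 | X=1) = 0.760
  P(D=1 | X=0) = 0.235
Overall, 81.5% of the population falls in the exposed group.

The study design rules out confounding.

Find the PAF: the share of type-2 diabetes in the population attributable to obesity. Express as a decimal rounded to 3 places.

PAF ≈ 0.645

Let p₁ = 0.76, p₀ = 0.235.
Overall risk P(Y=1) = π·p₁ + (1−π)·p₀ = 0.815×0.76 + 0.185×0.235 = 0.66287.
Under exogeneity, PAF = [P(Y=1) − p₀] / P(Y=1).
PAF = (0.66287 − 0.235) / 0.66287 ≈ 0.6455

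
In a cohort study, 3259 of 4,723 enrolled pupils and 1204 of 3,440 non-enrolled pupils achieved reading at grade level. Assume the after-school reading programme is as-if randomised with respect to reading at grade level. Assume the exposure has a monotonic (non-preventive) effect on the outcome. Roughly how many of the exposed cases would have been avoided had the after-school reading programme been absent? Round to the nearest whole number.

p₁ = P(outcome | exposed) = 3259/4723 = 0.69003
p₀ = P(outcome | unexposed) = 1204/3440 = 0.35
PN = (p₁ − p₀)/p₁ = (0.69003 − 0.35) / 0.69003 ≈ 0.49277.
Attributable cases ≈ PN × (exposed cases) = 0.49277 × 3259 ≈ 1605.95.

about 1606 cases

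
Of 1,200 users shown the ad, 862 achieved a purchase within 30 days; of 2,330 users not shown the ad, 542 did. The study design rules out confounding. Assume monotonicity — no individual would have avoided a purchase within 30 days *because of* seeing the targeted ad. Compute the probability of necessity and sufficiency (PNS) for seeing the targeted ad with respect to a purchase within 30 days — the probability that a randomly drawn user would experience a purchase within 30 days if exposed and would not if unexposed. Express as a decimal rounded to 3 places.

PNS ≈ 0.486

p₁ = P(outcome | exposed) = 862/1200 = 0.71833
p₀ = P(outcome | unexposed) = 542/2330 = 0.23262
Under exogeneity and monotonicity, PNS = p₁ − p₀.
PNS = 0.71833 − 0.23262 = 0.48572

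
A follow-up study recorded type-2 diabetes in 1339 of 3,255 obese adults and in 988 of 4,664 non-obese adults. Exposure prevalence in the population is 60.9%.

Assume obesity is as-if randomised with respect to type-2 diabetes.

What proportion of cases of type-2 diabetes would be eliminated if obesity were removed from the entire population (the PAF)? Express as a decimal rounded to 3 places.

p₁ = P(outcome | exposed) = 1339/3255 = 0.41137
p₀ = P(outcome | unexposed) = 988/4664 = 0.21184
Overall risk P(Y=1) = π·p₁ + (1−π)·p₀ = 0.609×0.41137 + 0.391×0.21184 = 0.33335.
Under exogeneity, PAF = [P(Y=1) − p₀] / P(Y=1).
PAF = (0.33335 − 0.21184) / 0.33335 ≈ 0.3645

PAF ≈ 0.365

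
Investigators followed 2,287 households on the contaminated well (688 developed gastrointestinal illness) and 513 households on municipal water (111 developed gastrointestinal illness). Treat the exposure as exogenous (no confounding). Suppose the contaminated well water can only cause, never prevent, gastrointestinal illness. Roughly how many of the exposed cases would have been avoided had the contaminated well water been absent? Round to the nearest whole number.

about 193 cases

p₁ = P(outcome | exposed) = 688/2287 = 0.30083
p₀ = P(outcome | unexposed) = 111/513 = 0.21637
PN = (p₁ − p₀)/p₁ = (0.30083 − 0.21637) / 0.30083 ≈ 0.28074.
Attributable cases ≈ PN × (exposed cases) = 0.28074 × 688 ≈ 193.15.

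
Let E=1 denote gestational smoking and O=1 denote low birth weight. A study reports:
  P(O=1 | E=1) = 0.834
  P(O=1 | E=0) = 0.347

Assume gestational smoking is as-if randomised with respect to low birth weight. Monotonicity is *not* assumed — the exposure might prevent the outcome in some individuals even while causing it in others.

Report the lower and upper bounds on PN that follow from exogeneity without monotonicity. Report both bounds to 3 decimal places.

Let p₁ = 0.834, p₀ = 0.347.
Under exogeneity alone the bounds on PN are max{0,(p₁−p₀)/p₁} ≤ PN ≤ min{1,(1−p₀)/p₁}.
  lower = (p₁ − p₀)/p₁ = 0.487 / 0.834 ≈ 0.5839
  upper = min{1, (1 − p₀)/p₁} = 0.653 / 0.834 ≈ 0.7830

0.584 ≤ PN ≤ 0.783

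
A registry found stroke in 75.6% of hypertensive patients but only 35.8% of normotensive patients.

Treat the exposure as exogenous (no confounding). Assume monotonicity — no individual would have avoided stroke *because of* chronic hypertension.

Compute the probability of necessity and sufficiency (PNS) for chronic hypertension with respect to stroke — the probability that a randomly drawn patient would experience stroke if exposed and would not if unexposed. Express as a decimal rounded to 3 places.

PNS ≈ 0.398

p₁ = 0.756, p₀ = 0.358.
Under exogeneity and monotonicity, PNS = p₁ − p₀.
PNS = 0.756 − 0.358 = 0.398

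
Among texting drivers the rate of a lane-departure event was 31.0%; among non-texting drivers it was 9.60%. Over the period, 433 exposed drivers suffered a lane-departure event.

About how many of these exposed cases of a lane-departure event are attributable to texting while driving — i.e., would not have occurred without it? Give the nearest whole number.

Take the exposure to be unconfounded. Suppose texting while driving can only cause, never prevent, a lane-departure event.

about 299 cases

p₁ = 0.31, p₀ = 0.096.
PN = (p₁ − p₀)/p₁ = (0.31 − 0.096) / 0.31 ≈ 0.69032.
Attributable cases ≈ PN × (exposed cases) = 0.69032 × 433 ≈ 298.91.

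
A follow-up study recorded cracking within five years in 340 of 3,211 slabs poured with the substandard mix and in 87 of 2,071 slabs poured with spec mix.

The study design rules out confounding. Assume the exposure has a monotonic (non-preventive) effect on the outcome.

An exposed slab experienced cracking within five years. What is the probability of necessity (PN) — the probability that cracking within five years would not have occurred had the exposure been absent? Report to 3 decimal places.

p₁ = P(outcome | exposed) = 340/3211 = 0.10589
p₀ = P(outcome | unexposed) = 87/2071 = 0.042009
Under exogeneity and monotonicity, PN = (p₁ − p₀) / p₁.
PN = (0.10589 − 0.042009) / 0.10589 = 0.063877 / 0.10589 ≈ 0.6033

PN ≈ 0.603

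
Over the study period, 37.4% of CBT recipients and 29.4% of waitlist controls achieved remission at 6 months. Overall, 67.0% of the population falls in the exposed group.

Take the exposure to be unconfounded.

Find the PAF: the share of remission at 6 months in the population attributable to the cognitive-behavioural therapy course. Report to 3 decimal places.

PAF ≈ 0.154

p₁ = 0.374, p₀ = 0.294.
Overall risk P(Y=1) = π·p₁ + (1−π)·p₀ = 0.67×0.374 + 0.33×0.294 = 0.3476.
Under exogeneity, PAF = [P(Y=1) − p₀] / P(Y=1).
PAF = (0.3476 − 0.294) / 0.3476 ≈ 0.1542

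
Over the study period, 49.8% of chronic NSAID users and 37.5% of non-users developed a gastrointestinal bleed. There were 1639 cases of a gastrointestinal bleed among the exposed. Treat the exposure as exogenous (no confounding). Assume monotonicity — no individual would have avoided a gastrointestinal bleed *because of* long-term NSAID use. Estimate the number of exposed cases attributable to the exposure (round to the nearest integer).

p₁ = 0.498, p₀ = 0.375.
PN = (p₁ − p₀)/p₁ = (0.498 − 0.375) / 0.498 ≈ 0.24699.
Attributable cases ≈ PN × (exposed cases) = 0.24699 × 1639 ≈ 404.81.

about 405 cases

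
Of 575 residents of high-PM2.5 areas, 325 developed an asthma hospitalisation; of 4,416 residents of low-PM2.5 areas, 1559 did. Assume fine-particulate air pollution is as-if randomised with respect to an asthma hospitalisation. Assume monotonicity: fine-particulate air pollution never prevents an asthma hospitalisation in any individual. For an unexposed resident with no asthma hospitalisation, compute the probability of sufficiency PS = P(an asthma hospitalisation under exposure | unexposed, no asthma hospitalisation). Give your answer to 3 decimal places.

p₁ = P(outcome | exposed) = 325/575 = 0.56522
p₀ = P(outcome | unexposed) = 1559/4416 = 0.35303
Under exogeneity and monotonicity, PS = (p₁ − p₀) / (1 − p₀).
PS = (0.56522 − 0.35303) / (1 − 0.35303) = 0.21218 / 0.64697 ≈ 0.3280

PS ≈ 0.328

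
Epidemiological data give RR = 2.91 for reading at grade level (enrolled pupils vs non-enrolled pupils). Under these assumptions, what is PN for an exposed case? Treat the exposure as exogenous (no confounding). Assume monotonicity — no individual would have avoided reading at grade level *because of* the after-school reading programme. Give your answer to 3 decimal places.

Under exogeneity and monotonicity, PN = (RR − 1) / RR = 1 − 1/RR.
PN = (2.91 − 1) / 2.91 = 1.91 / 2.91 ≈ 0.6564

PN ≈ 0.656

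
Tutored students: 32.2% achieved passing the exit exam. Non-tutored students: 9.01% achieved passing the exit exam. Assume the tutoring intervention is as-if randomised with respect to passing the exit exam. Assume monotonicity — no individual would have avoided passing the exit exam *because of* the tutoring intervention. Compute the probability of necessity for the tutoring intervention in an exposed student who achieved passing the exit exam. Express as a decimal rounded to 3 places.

PN ≈ 0.720

p₁ = 0.322, p₀ = 0.0901.
Under exogeneity and monotonicity, PN = (p₁ − p₀) / p₁.
PN = (0.322 − 0.0901) / 0.322 = 0.2319 / 0.322 ≈ 0.7202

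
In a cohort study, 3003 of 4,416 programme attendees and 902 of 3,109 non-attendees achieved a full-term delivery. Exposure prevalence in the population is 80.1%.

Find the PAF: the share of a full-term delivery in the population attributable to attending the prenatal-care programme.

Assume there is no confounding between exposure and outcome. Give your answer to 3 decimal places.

p₁ = P(outcome | exposed) = 3003/4416 = 0.68003
p₀ = P(outcome | unexposed) = 902/3109 = 0.29013
Overall risk P(Y=1) = π·p₁ + (1−π)·p₀ = 0.801×0.68003 + 0.199×0.29013 = 0.60244.
Under exogeneity, PAF = [P(Y=1) − p₀] / P(Y=1).
PAF = (0.60244 − 0.29013) / 0.60244 ≈ 0.5184

PAF ≈ 0.518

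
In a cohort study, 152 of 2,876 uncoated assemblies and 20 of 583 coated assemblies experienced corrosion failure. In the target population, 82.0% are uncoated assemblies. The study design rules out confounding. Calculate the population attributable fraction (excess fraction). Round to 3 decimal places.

PAF ≈ 0.307

p₁ = P(outcome | exposed) = 152/2876 = 0.052851
p₀ = P(outcome | unexposed) = 20/583 = 0.034305
Overall risk P(Y=1) = π·p₁ + (1−π)·p₀ = 0.82×0.052851 + 0.18×0.034305 = 0.049513.
Under exogeneity, PAF = [P(Y=1) − p₀] / P(Y=1).
PAF = (0.049513 − 0.034305) / 0.049513 ≈ 0.3071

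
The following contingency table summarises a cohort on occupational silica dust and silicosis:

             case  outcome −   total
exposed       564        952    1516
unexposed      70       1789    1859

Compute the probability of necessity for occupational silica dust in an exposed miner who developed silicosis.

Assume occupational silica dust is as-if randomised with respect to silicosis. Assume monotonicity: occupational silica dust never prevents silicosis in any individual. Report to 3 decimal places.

p₁ = P(outcome | exposed) = 564/1516 = 0.37203
p₀ = P(outcome | unexposed) = 70/1859 = 0.037655
Under exogeneity and monotonicity, PN = (p₁ − p₀) / p₁.
PN = (0.37203 − 0.037655) / 0.37203 = 0.33438 / 0.37203 ≈ 0.8988

PN ≈ 0.899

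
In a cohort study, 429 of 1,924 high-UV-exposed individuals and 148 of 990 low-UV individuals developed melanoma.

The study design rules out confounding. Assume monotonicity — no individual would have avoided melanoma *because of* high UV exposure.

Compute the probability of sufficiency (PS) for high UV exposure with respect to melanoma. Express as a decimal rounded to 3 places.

p₁ = P(outcome | exposed) = 429/1924 = 0.22297
p₀ = P(outcome | unexposed) = 148/990 = 0.14949
Under exogeneity and monotonicity, PS = (p₁ − p₀) / (1 − p₀).
PS = (0.22297 − 0.14949) / (1 − 0.14949) = 0.073478 / 0.85051 ≈ 0.0864

PS ≈ 0.086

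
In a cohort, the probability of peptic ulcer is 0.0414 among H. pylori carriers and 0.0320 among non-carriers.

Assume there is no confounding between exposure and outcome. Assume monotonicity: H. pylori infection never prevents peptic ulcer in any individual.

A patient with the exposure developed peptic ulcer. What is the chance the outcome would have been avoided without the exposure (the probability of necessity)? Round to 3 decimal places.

Let p₁ = 0.0414, p₀ = 0.032.
Under exogeneity and monotonicity, PN = (p₁ − p₀) / p₁.
PN = (0.0414 − 0.032) / 0.0414 = 0.0094 / 0.0414 ≈ 0.2271

PN ≈ 0.227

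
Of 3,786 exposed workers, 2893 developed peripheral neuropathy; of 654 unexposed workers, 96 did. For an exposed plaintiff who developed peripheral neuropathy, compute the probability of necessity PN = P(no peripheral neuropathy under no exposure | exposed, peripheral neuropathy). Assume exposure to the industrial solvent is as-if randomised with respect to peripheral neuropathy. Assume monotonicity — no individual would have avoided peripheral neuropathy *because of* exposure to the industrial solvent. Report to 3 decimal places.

PN ≈ 0.808

p₁ = P(outcome | exposed) = 2893/3786 = 0.76413
p₀ = P(outcome | unexposed) = 96/654 = 0.14679
Under exogeneity and monotonicity, PN = (p₁ − p₀) / p₁.
PN = (0.76413 − 0.14679) / 0.76413 = 0.61734 / 0.76413 ≈ 0.8079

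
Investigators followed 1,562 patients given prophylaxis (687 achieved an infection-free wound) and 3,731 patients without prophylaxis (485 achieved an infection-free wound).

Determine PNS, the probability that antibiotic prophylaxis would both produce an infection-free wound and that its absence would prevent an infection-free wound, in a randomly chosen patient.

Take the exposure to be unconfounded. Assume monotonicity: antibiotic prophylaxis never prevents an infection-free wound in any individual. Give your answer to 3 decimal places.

p₁ = P(outcome | exposed) = 687/1562 = 0.43982
p₀ = P(outcome | unexposed) = 485/3731 = 0.12999
Under exogeneity and monotonicity, PNS = p₁ − p₀.
PNS = 0.43982 − 0.12999 = 0.30983

PNS ≈ 0.310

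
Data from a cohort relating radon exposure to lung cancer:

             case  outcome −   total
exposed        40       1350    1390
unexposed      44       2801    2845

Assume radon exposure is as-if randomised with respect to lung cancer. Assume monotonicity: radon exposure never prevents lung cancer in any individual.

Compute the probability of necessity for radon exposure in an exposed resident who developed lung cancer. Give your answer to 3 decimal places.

PN ≈ 0.463

p₁ = P(outcome | exposed) = 40/1390 = 0.028777
p₀ = P(outcome | unexposed) = 44/2845 = 0.015466
Under exogeneity and monotonicity, PN = (p₁ − p₀)/p₁.
PN = (0.028777 − 0.015466) / 0.028777 ≈ 0.4626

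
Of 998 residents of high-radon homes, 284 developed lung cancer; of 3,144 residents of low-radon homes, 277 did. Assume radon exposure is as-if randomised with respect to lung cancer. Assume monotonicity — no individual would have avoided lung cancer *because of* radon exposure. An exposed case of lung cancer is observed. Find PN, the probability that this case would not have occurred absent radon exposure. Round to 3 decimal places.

PN ≈ 0.690

p₁ = P(outcome | exposed) = 284/998 = 0.28457
p₀ = P(outcome | unexposed) = 277/3144 = 0.088104
Under exogeneity and monotonicity, PN = (p₁ − p₀) / p₁.
PN = (0.28457 − 0.088104) / 0.28457 = 0.19646 / 0.28457 ≈ 0.6904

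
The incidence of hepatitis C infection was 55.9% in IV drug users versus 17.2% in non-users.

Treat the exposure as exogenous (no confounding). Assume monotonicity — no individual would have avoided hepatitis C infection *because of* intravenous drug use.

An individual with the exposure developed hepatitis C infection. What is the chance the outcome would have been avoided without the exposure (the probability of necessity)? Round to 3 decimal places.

p₁ = 0.559, p₀ = 0.172.
Under exogeneity and monotonicity, PN = (p₁ − p₀) / p₁.
PN = (0.559 − 0.172) / 0.559 = 0.387 / 0.559 ≈ 0.6923

PN ≈ 0.692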